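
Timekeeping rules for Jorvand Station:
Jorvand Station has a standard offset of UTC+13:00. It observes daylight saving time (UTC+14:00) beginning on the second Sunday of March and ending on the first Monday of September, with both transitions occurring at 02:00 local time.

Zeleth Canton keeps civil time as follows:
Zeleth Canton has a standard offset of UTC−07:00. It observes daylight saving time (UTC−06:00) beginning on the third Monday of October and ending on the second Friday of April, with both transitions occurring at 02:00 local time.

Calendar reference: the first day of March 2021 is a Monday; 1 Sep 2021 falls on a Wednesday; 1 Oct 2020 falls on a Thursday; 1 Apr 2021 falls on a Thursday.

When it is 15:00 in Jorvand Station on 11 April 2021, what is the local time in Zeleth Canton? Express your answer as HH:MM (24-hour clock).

1 March 2021 is a Monday, so the first Sunday is March 7 and the second is March 14.
1 September 2021 is a Wednesday, so the first Monday is September 6.
11 April 2021 lies within the daylight-saving period (14 March – 6 September), so Jorvand Station is on daylight time, UTC+14:00.
15:00 Jorvand Station − 14h = 01:00 UTC.
1 October 2020 is a Thursday, so the first Monday is October 5 and the third is October 19.
1 April 2021 is a Thursday, so the first Friday is April 2 and the second is April 9.
At the standard offset (UTC−07:00), 01:00 UTC − 7h = 18:00 Zeleth Canton standard time (rolling into the previous day, 10 April 2021).
The standard-time date in Zeleth Canton, 10 April 2021, is outside the daylight-saving period (19 October 2020 – 9 April 2021), so Zeleth Canton is on standard time, UTC−07:00.
01:00 UTC − 7h = 18:00 Zeleth Canton (rolling into the previous day, 10 April 2021).

18:00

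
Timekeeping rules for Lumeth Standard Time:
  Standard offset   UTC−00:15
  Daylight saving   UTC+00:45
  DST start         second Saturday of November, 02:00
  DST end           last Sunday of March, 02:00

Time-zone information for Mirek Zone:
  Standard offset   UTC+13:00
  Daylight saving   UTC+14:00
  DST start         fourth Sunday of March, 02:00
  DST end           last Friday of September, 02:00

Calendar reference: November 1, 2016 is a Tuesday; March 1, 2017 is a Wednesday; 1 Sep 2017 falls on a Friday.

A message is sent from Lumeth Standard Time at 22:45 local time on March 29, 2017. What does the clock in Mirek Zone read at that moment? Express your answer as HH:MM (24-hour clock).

13:00

1 November 2016 is a Tuesday, so the first Saturday is November 5 and the second is November 12.
1 March 2017 is a Wednesday, so Sundays fall on 5, 12, 19, 26; the last is March 26.
March 29, 2017 does not fall between 12 November 2016 and 26 March 2017, so daylight saving is not in effect and Lumeth Standard Time is at UTC−00:15.
22:45 Lumeth Standard Time + 0h15m = 23:00 UTC.
1 March 2017 is a Wednesday, so the first Sunday is March 5 and the fourth is March 26.
1 September 2017 is a Friday, so Fridays fall on 1, 8, 15, 22, 29; the last is September 29.
At the standard offset (UTC+13:00), 23:00 UTC + 13h = 12:00 Mirek Zone standard time (rolling into the next day, 30 March 2017).
The standard-time date in Mirek Zone, March 30, 2017, lies within the daylight-saving period (26 March – 29 September), so Mirek Zone is on daylight time, UTC+14:00.
23:00 UTC + 14h = 13:00 Mirek Zone (rolling into the next day, 30 March 2017).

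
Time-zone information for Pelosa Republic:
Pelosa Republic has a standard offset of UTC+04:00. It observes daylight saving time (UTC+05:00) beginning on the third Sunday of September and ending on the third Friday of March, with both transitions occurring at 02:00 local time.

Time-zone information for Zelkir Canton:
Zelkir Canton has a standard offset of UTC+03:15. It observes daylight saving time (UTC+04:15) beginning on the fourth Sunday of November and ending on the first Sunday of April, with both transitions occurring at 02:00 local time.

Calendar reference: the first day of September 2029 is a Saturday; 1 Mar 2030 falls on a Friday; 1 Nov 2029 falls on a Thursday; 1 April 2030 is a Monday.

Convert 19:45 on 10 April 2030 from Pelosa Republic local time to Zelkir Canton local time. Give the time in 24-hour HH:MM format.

1 September 2029 is a Saturday, so the first Sunday is September 2 and the third is September 16.
1 March 2030 is a Friday, so the first Friday is March 1 and the third is March 15.
10 April 2030 does not fall between 16 September 2029 and 15 March 2030, so daylight saving is not in effect and Pelosa Republic is at UTC+04:00.
19:45 Pelosa Republic − 4h = 15:45 UTC.
1 November 2029 is a Thursday, so the first Sunday is November 4 and the fourth is November 25.
1 April 2030 is a Monday, so the first Sunday is April 7.
At the standard offset (UTC+03:15), 15:45 UTC + 3h15m = 19:00 Zelkir Canton standard time.
Daylight saving runs 25 November 2029 – 7 April 2030; the standard-time date in Zelkir Canton, 10 April 2030, is outside that window, so Zelkir Canton is on standard time at UTC+03:15.
15:45 UTC + 3h15m = 19:00 Zelkir Canton.

19:00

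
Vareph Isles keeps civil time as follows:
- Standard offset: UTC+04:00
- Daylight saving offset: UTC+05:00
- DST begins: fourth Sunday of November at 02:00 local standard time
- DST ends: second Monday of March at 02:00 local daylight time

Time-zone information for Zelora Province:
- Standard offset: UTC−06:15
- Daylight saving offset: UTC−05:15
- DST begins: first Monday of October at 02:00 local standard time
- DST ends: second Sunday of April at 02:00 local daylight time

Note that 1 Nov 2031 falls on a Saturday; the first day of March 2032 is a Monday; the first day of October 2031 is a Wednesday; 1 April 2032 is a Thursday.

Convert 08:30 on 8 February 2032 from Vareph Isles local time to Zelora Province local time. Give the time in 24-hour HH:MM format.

22:15

1 November 2031 is a Saturday, so the first Sunday is November 2 and the fourth is November 23.
1 March 2032 is a Monday, so the first Monday is March 1 and the second is March 8.
8 February 2032 lies within the daylight-saving period (23 November 2031 – 8 March 2032), so Vareph Isles is on daylight time, UTC+05:00.
08:30 Vareph Isles − 5h = 03:30 UTC.
1 October 2031 is a Wednesday, so the first Monday is October 6.
1 April 2032 is a Thursday, so the first Sunday is April 4 and the second is April 11.
At the standard offset (UTC−06:15), 03:30 UTC − 6h15m = 21:15 Zelora Province standard time (rolling into the previous day, 7 February 2032).
The standard-time date in Zelora Province, 7 February 2032, falls between 6 October 2031 and 11 April 2032, so daylight saving is in effect and Zelora Province is at UTC−05:15.
03:30 UTC − 5h15m = 22:15 Zelora Province (rolling into the previous day, 7 February 2032).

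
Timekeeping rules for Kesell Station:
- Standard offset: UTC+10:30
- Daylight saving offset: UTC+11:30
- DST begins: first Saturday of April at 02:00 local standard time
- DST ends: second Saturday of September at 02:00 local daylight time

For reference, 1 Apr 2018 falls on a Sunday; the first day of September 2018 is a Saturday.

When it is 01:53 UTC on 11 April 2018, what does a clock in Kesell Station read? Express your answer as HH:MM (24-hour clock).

13:23

1 April 2018 is a Sunday, so the first Saturday is April 7.
1 September 2018 is a Saturday, so the first Saturday is September 1 and the second is September 8.
At the standard offset (UTC+10:30), 01:53 UTC + 10h30m = 12:23 Kesell Station standard time.
The standard-time date in Kesell Station, 11 April 2018, lies within the daylight-saving period (7 April – 8 September), so Kesell Station is on daylight time, UTC+11:30.
01:53 UTC + 11h30m = 13:23 local.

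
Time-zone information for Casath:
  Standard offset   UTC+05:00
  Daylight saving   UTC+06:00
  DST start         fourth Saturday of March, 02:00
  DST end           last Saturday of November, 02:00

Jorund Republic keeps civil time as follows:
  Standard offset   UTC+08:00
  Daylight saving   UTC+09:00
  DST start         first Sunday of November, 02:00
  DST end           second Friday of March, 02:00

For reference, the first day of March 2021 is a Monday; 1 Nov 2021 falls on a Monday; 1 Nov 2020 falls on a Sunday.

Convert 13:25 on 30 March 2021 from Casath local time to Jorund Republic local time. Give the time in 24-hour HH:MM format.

15:25

1 March 2021 is a Monday, so the first Saturday is March 6 and the fourth is March 27.
1 November 2021 is a Monday, so Saturdays fall on 6, 13, 20, 27; the last is November 27.
30 March 2021 falls between 27 March and 27 November, so daylight saving is in effect and Casath is at UTC+06:00.
13:25 Casath − 6h = 07:25 UTC.
1 November 2020 is a Sunday, so the first Sunday is November 1.
1 March 2021 is a Monday, so the first Friday is March 5 and the second is March 12.
At the standard offset (UTC+08:00), 07:25 UTC + 8h = 15:25 Jorund Republic standard time.
The standard-time date in Jorund Republic, 30 March 2021, does not fall between 1 November 2020 and 12 March 2021, so daylight saving is not in effect and Jorund Republic is at UTC+08:00.
07:25 UTC + 8h = 15:25 Jorund Republic.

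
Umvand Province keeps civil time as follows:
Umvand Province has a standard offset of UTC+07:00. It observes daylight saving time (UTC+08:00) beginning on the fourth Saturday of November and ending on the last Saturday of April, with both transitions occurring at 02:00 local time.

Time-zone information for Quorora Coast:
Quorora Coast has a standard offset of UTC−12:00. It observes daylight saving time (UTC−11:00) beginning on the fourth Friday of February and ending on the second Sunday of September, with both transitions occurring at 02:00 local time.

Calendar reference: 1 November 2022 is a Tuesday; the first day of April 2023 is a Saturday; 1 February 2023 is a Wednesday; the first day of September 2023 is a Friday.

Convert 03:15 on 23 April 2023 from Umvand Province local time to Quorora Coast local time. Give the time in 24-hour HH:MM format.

1 November 2022 is a Tuesday, so the first Saturday is November 5 and the fourth is November 26.
1 April 2023 is a Saturday, so Saturdays fall on 1, 8, 15, 22, 29; the last is April 29.
23 April 2023 falls between 26 November 2022 and 29 April 2023, so daylight saving is in effect and Umvand Province is at UTC+08:00.
03:15 Umvand Province − 8h = 19:15 UTC (rolling into the previous day, 22 April 2023).
1 February 2023 is a Wednesday, so the first Friday is February 3 and the fourth is February 24.
1 September 2023 is a Friday, so the first Sunday is September 3 and the second is September 10.
At the standard offset (UTC−12:00), 19:15 UTC − 12h = 07:15 Quorora Coast standard time.
Daylight saving runs 24 February – 10 September; the standard-time date in Quorora Coast, 22 April 2023, is inside that window, so Quorora Coast is at UTC−11:00.
19:15 UTC − 11h = 08:15 Quorora Coast.

08:15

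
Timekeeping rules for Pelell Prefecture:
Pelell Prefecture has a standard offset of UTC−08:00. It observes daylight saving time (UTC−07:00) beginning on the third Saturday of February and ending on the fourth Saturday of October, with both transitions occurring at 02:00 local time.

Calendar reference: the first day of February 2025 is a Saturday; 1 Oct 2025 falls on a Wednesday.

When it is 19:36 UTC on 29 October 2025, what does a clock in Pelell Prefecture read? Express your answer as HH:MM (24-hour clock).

1 February 2025 is a Saturday, so the first Saturday is February 1 and the third is February 15.
1 October 2025 is a Wednesday, so the first Saturday is October 4 and the fourth is October 25.
At the standard offset (UTC−08:00), 19:36 UTC − 8h = 11:36 Pelell Prefecture standard time.
The standard-time date in Pelell Prefecture, 29 October 2025, is outside the daylight-saving period (15 February – 25 October), so Pelell Prefecture is on standard time, UTC−08:00.
19:36 UTC − 8h = 11:36 local.

11:36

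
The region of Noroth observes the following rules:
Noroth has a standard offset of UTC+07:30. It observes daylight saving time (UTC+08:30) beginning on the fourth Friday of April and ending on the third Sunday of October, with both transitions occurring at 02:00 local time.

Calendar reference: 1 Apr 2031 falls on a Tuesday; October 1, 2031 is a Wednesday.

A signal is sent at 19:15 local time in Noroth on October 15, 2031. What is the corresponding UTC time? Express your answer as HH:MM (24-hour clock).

10:45

1 April 2031 is a Tuesday, so the first Friday is April 4 and the fourth is April 25.
1 October 2031 is a Wednesday, so the first Sunday is October 5 and the third is October 19.
October 15, 2031 lies within the daylight-saving period (25 April – 19 October), so Noroth is on daylight time, UTC+08:30.
19:15 local − 8h30m = 10:45 UTC.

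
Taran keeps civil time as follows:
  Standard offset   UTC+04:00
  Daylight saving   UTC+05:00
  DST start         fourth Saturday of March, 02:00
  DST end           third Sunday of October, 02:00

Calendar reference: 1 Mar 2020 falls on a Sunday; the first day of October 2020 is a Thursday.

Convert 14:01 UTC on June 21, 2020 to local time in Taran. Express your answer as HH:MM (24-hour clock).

19:01

1 March 2020 is a Sunday, so the first Saturday is March 7 and the fourth is March 28.
1 October 2020 is a Thursday, so the first Sunday is October 4 and the third is October 18.
At the standard offset (UTC+04:00), 14:01 UTC + 4h = 18:01 Taran standard time.
Daylight saving runs 28 March – 18 October; the standard-time date in Taran, June 21, 2020, is inside that window, so Taran is at UTC+05:00.
14:01 UTC + 5h = 19:01 local.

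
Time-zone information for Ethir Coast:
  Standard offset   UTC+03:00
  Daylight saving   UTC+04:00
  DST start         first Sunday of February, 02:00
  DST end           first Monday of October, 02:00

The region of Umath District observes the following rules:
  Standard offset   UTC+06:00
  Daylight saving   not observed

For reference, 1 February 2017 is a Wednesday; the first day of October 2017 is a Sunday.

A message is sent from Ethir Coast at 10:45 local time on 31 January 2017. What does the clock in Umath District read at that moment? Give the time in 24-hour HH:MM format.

1 February 2017 is a Wednesday, so the first Sunday is February 5.
1 October 2017 is a Sunday, so the first Monday is October 2.
31 January 2017 does not fall between 5 February and 2 October, so daylight saving is not in effect and Ethir Coast is at UTC+03:00.
10:45 Ethir Coast − 3h = 07:45 UTC.
Umath District has no daylight saving, so its offset is UTC+06:00 year-round.
07:45 UTC + 6h = 13:45 Umath District.

13:45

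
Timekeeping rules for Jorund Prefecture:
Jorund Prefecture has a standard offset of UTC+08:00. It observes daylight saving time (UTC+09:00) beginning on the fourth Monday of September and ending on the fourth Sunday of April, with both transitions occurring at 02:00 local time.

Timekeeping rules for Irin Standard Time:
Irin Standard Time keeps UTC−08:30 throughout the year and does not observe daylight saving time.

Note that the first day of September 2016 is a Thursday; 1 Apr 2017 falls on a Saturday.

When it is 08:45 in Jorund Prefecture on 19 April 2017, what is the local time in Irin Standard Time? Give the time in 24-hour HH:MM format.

15:15

1 September 2016 is a Thursday, so the first Monday is September 5 and the fourth is September 26.
1 April 2017 is a Saturday, so the first Sunday is April 2 and the fourth is April 23.
Daylight saving runs 26 September 2016 – 23 April 2017; 19 April 2017 is inside that window, so Jorund Prefecture is at UTC+09:00.
08:45 Jorund Prefecture − 9h = 23:45 UTC (rolling into the previous day, 18 April 2017).
Irin Standard Time has no daylight saving, so its offset is UTC−08:30 year-round.
23:45 UTC − 8h30m = 15:15 Irin Standard Time.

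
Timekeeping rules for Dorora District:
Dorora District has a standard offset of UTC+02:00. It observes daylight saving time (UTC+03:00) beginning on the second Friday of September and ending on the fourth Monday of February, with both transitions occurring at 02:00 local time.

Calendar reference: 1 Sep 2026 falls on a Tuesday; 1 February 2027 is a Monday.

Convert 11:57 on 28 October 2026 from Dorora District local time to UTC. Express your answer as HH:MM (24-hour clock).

08:57

1 September 2026 is a Tuesday, so the first Friday is September 4 and the second is September 11.
1 February 2027 is a Monday, so the first Monday is February 1 and the fourth is February 22.
Daylight saving runs 11 September 2026 – 22 February 2027; 28 October 2026 is inside that window, so Dorora District is at UTC+03:00.
11:57 local − 3h = 08:57 UTC.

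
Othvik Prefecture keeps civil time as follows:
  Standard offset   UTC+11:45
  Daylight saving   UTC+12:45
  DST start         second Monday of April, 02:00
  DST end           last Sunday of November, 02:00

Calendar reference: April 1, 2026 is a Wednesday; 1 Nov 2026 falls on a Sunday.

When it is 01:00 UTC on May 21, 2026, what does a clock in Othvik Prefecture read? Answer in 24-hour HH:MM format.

1 April 2026 is a Wednesday, so the first Monday is April 6 and the second is April 13.
1 November 2026 is a Sunday, so Sundays fall on 1, 8, 15, 22, 29; the last is November 29.
At the standard offset (UTC+11:45), 01:00 UTC + 11h45m = 12:45 Othvik Prefecture standard time.
The standard-time date in Othvik Prefecture, May 21, 2026, falls between 13 April and 29 November, so daylight saving is in effect and Othvik Prefecture is at UTC+12:45.
01:00 UTC + 12h45m = 13:45 local.

13:45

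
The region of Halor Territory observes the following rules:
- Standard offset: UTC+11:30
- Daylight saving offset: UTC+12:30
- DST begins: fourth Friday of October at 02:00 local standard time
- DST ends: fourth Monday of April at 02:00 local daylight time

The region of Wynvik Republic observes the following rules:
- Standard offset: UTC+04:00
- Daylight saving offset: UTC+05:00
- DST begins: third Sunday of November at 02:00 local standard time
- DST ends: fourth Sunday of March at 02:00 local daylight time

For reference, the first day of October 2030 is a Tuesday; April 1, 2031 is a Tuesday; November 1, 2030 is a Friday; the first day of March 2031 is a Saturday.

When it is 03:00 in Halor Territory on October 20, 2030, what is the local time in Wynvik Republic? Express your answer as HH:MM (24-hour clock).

19:30

1 October 2030 is a Tuesday, so the first Friday is October 4 and the fourth is October 25.
1 April 2031 is a Tuesday, so the first Monday is April 7 and the fourth is April 28.
October 20, 2030 is outside the daylight-saving period (25 October 2030 – 28 April 2031), so Halor Territory is on standard time, UTC+11:30.
03:00 Halor Territory − 11h30m = 15:30 UTC (rolling into the previous day, 19 October 2030).
1 November 2030 is a Friday, so the first Sunday is November 3 and the third is November 17.
1 March 2031 is a Saturday, so the first Sunday is March 2 and the fourth is March 23.
At the standard offset (UTC+04:00), 15:30 UTC + 4h = 19:30 Wynvik Republic standard time.
Daylight saving runs 17 November 2030 – 23 March 2031; the standard-time date in Wynvik Republic, October 19, 2030, is outside that window, so Wynvik Republic is on standard time at UTC+04:00.
15:30 UTC + 4h = 19:30 Wynvik Republic.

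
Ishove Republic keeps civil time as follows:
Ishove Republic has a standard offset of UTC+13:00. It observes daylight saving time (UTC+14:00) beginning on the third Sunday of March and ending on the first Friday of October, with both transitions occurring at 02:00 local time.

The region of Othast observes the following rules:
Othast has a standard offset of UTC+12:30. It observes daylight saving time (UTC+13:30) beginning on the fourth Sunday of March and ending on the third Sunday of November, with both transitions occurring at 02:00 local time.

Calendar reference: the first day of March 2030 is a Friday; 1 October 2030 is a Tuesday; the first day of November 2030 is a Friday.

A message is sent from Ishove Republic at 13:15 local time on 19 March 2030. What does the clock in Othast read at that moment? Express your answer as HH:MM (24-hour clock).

1 March 2030 is a Friday, so the first Sunday is March 3 and the third is March 17.
1 October 2030 is a Tuesday, so the first Friday is October 4.
19 March 2030 lies within the daylight-saving period (17 March – 4 October), so Ishove Republic is on daylight time, UTC+14:00.
13:15 Ishove Republic − 14h = 23:15 UTC (rolling into the previous day, 18 March 2030).
1 March 2030 is a Friday, so the first Sunday is March 3 and the fourth is March 24.
1 November 2030 is a Friday, so the first Sunday is November 3 and the third is November 17.
At the standard offset (UTC+12:30), 23:15 UTC + 12h30m = 11:45 Othast standard time (rolling into the next day, 19 March 2030).
The standard-time date in Othast, 19 March 2030, does not fall between 24 March and 17 November, so daylight saving is not in effect and Othast is at UTC+12:30.
23:15 UTC + 12h30m = 11:45 Othast (rolling into the next day, 19 March 2030).

11:45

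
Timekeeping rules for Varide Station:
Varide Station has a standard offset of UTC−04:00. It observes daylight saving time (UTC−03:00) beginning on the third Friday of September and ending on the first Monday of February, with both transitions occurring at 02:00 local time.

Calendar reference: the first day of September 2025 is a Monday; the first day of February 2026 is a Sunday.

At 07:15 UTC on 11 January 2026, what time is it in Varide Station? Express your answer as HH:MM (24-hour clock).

04:15

1 September 2025 is a Monday, so the first Friday is September 5 and the third is September 19.
1 February 2026 is a Sunday, so the first Monday is February 2.
At the standard offset (UTC−04:00), 07:15 UTC − 4h = 03:15 Varide Station standard time.
The standard-time date in Varide Station, 11 January 2026, lies within the daylight-saving period (19 September 2025 – 2 February 2026), so Varide Station is on daylight time, UTC−03:00.
07:15 UTC − 3h = 04:15 local.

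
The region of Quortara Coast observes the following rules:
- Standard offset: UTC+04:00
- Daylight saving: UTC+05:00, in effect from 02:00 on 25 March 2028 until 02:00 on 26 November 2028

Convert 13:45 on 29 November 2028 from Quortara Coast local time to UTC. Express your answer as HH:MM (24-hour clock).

29 November 2028 is outside the daylight-saving period (25 March – 26 November), so Quortara Coast is on standard time, UTC+04:00.
13:45 local − 4h = 09:45 UTC.

09:45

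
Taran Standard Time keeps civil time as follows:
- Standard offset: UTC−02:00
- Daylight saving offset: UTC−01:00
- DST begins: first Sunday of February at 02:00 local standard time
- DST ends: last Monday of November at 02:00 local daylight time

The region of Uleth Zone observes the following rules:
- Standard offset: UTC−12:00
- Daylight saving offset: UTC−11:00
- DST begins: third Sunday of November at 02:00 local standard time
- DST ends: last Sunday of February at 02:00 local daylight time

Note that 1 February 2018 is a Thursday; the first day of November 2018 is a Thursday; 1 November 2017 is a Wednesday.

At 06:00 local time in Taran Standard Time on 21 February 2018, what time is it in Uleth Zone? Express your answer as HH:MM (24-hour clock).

1 February 2018 is a Thursday, so the first Sunday is February 4.
1 November 2018 is a Thursday, so Mondays fall on 5, 12, 19, 26; the last is November 26.
21 February 2018 falls between 4 February and 26 November, so daylight saving is in effect and Taran Standard Time is at UTC−01:00.
06:00 Taran Standard Time + 1h = 07:00 UTC.
1 November 2017 is a Wednesday, so the first Sunday is November 5 and the third is November 19.
1 February 2018 is a Thursday, so Sundays fall on 4, 11, 18, 25; the last is February 25.
At the standard offset (UTC−12:00), 07:00 UTC − 12h = 19:00 Uleth Zone standard time (rolling into the previous day, 20 February 2018).
The standard-time date in Uleth Zone, 20 February 2018, lies within the daylight-saving period (19 November 2017 – 25 February 2018), so Uleth Zone is on daylight time, UTC−11:00.
07:00 UTC − 11h = 20:00 Uleth Zone (rolling into the previous day, 20 February 2018).

20:00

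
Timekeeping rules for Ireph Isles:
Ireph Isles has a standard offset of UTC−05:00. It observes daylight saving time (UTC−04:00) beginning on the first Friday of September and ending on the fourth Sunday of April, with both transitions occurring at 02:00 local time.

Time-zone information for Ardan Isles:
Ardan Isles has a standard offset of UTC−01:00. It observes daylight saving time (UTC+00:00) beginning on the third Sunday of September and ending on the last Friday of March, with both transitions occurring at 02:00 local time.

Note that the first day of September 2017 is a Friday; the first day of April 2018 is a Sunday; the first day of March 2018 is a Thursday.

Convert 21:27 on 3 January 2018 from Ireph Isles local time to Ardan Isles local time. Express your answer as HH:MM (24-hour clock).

1 September 2017 is a Friday, so the first Friday is September 1.
1 April 2018 is a Sunday, so the first Sunday is April 1 and the fourth is April 22.
3 January 2018 falls between 1 September 2017 and 22 April 2018, so daylight saving is in effect and Ireph Isles is at UTC−04:00.
21:27 Ireph Isles + 4h = 01:27 UTC (rolling into the next day, 4 January 2018).
1 September 2017 is a Friday, so the first Sunday is September 3 and the third is September 17.
1 March 2018 is a Thursday, so Fridays fall on 2, 9, 16, 23, 30; the last is March 30.
At the standard offset (UTC−01:00), 01:27 UTC − 1h = 00:27 Ardan Isles standard time.
Daylight saving runs 17 September 2017 – 30 March 2018; the standard-time date in Ardan Isles, 4 January 2018, is inside that window, so Ardan Isles is at UTC+00:00.
01:27 UTC + 0h = 01:27 Ardan Isles.

01:27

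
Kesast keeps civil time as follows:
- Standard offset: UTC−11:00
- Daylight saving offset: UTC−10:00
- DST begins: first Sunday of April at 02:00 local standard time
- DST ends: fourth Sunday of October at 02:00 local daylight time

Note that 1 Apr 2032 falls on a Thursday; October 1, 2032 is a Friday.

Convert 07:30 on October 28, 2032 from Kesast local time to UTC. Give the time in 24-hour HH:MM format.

1 April 2032 is a Thursday, so the first Sunday is April 4.
1 October 2032 is a Friday, so the first Sunday is October 3 and the fourth is October 24.
October 28, 2032 does not fall between 4 April and 24 October, so daylight saving is not in effect and Kesast is at UTC−11:00.
07:30 local + 11h = 18:30 UTC.

18:30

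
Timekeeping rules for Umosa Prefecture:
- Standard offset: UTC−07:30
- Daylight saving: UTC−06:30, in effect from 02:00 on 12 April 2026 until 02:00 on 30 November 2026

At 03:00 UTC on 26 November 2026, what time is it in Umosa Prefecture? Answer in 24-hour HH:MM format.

20:30

At the standard offset (UTC−07:30), 03:00 UTC − 7h30m = 19:30 Umosa Prefecture standard time (rolling into the previous day, 25 November 2026).
The standard-time date in Umosa Prefecture, 25 November 2026, falls between 12 April and 30 November, so daylight saving is in effect and Umosa Prefecture is at UTC−06:30.
03:00 UTC − 6h30m = 20:30 local (rolling into the previous day, 25 November 2026).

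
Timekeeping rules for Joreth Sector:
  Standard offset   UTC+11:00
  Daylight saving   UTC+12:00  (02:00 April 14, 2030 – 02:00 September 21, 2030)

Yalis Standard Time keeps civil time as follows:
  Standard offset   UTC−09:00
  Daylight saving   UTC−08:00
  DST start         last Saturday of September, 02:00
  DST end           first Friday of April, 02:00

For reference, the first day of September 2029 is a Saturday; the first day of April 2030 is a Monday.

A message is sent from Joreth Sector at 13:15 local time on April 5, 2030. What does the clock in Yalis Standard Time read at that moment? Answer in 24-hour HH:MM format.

18:15

April 5, 2030 is outside the daylight-saving period (14 April – 21 September), so Joreth Sector is on standard time, UTC+11:00.
13:15 Joreth Sector − 11h = 02:15 UTC.
1 September 2029 is a Saturday, so Saturdays fall on 1, 8, 15, 22, 29; the last is September 29.
1 April 2030 is a Monday, so the first Friday is April 5.
At the standard offset (UTC−09:00), 02:15 UTC − 9h = 17:15 Yalis Standard Time standard time (rolling into the previous day, 4 April 2030).
The standard-time date in Yalis Standard Time, April 4, 2030, lies within the daylight-saving period (29 September 2029 – 5 April 2030), so Yalis Standard Time is on daylight time, UTC−08:00.
02:15 UTC − 8h = 18:15 Yalis Standard Time (rolling into the previous day, 4 April 2030).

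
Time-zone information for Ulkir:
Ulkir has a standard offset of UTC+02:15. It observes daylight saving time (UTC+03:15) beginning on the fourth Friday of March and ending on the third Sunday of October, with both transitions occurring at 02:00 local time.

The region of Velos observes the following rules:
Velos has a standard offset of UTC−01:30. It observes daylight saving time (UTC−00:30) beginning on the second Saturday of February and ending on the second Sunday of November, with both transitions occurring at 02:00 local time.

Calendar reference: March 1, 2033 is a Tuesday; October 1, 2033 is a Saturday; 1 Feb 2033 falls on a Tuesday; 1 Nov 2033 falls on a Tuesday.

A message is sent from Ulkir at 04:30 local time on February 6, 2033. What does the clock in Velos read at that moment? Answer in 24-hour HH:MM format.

00:45

1 March 2033 is a Tuesday, so the first Friday is March 4 and the fourth is March 25.
1 October 2033 is a Saturday, so the first Sunday is October 2 and the third is October 16.
February 6, 2033 is outside the daylight-saving period (25 March – 16 October), so Ulkir is on standard time, UTC+02:15.
04:30 Ulkir − 2h15m = 02:15 UTC.
1 February 2033 is a Tuesday, so the first Saturday is February 5 and the second is February 12.
1 November 2033 is a Tuesday, so the first Sunday is November 6 and the second is November 13.
At the standard offset (UTC−01:30), 02:15 UTC − 1h30m = 00:45 Velos standard time.
The standard-time date in Velos, February 6, 2033, does not fall between 12 February and 13 November, so daylight saving is not in effect and Velos is at UTC−01:30.
02:15 UTC − 1h30m = 00:45 Velos.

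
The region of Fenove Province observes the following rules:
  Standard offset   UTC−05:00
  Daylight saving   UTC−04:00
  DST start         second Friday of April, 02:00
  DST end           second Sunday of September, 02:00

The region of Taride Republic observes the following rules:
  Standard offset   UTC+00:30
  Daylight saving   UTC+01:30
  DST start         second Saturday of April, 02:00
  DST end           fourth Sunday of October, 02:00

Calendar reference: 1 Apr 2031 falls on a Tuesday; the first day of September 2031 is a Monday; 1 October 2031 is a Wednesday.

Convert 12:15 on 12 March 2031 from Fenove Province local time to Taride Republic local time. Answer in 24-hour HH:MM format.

17:45

1 April 2031 is a Tuesday, so the first Friday is April 4 and the second is April 11.
1 September 2031 is a Monday, so the first Sunday is September 7 and the second is September 14.
12 March 2031 does not fall between 11 April and 14 September, so daylight saving is not in effect and Fenove Province is at UTC−05:00.
12:15 Fenove Province + 5h = 17:15 UTC.
1 April 2031 is a Tuesday, so the first Saturday is April 5 and the second is April 12.
1 October 2031 is a Wednesday, so the first Sunday is October 5 and the fourth is October 26.
At the standard offset (UTC+00:30), 17:15 UTC + 0h30m = 17:45 Taride Republic standard time.
Daylight saving runs 12 April – 26 October; the standard-time date in Taride Republic, 12 March 2031, is outside that window, so Taride Republic is on standard time at UTC+00:30.
17:15 UTC + 0h30m = 17:45 Taride Republic.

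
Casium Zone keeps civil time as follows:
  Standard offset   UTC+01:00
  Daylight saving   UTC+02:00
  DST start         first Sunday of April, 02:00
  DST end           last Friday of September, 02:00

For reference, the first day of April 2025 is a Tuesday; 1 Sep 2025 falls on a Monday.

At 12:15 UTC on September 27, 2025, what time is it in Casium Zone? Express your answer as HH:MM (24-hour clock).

1 April 2025 is a Tuesday, so the first Sunday is April 6.
1 September 2025 is a Monday, so Fridays fall on 5, 12, 19, 26; the last is September 26.
At the standard offset (UTC+01:00), 12:15 UTC + 1h = 13:15 Casium Zone standard time.
The standard-time date in Casium Zone, September 27, 2025, is outside the daylight-saving period (6 April – 26 September), so Casium Zone is on standard time, UTC+01:00.
12:15 UTC + 1h = 13:15 local.

13:15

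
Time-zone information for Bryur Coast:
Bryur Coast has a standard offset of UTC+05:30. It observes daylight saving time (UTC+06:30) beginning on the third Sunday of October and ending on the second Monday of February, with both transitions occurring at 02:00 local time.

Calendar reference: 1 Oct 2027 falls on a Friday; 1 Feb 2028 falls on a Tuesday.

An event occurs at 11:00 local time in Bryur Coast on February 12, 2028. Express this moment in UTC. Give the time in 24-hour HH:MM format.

04:30

1 October 2027 is a Friday, so the first Sunday is October 3 and the third is October 17.
1 February 2028 is a Tuesday, so the first Monday is February 7 and the second is February 14.
February 12, 2028 falls between 17 October 2027 and 14 February 2028, so daylight saving is in effect and Bryur Coast is at UTC+06:30.
11:00 local − 6h30m = 04:30 UTC.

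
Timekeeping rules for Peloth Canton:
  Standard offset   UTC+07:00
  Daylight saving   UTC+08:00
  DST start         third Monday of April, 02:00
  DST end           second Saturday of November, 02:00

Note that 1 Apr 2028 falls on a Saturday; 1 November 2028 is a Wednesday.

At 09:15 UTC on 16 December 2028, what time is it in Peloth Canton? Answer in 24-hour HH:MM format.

16:15

1 April 2028 is a Saturday, so the first Monday is April 3 and the third is April 17.
1 November 2028 is a Wednesday, so the first Saturday is November 4 and the second is November 11.
At the standard offset (UTC+07:00), 09:15 UTC + 7h = 16:15 Peloth Canton standard time.
The standard-time date in Peloth Canton, 16 December 2028, does not fall between 17 April and 11 November, so daylight saving is not in effect and Peloth Canton is at UTC+07:00.
09:15 UTC + 7h = 16:15 local.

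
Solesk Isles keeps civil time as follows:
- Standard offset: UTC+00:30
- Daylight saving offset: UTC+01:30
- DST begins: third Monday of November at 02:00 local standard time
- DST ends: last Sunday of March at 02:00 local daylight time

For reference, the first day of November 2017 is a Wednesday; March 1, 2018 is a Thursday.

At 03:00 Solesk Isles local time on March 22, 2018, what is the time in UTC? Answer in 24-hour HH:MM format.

1 November 2017 is a Wednesday, so the first Monday is November 6 and the third is November 20.
1 March 2018 is a Thursday, so Sundays fall on 4, 11, 18, 25; the last is March 25.
Daylight saving runs 20 November 2017 – 25 March 2018; March 22, 2018 is inside that window, so Solesk Isles is at UTC+01:30.
03:00 local − 1h30m = 01:30 UTC.

01:30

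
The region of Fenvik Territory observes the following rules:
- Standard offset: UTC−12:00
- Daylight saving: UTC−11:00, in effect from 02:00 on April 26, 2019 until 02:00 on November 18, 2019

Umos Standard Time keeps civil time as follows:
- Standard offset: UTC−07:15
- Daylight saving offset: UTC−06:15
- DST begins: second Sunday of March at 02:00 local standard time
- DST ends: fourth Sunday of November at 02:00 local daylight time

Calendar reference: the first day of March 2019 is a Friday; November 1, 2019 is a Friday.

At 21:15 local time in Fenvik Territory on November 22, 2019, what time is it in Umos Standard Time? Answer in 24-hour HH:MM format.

03:00

November 22, 2019 does not fall between 26 April and 18 November, so daylight saving is not in effect and Fenvik Territory is at UTC−12:00.
21:15 Fenvik Territory + 12h = 09:15 UTC (rolling into the next day, 23 November 2019).
1 March 2019 is a Friday, so the first Sunday is March 3 and the second is March 10.
1 November 2019 is a Friday, so the first Sunday is November 3 and the fourth is November 24.
At the standard offset (UTC−07:15), 09:15 UTC − 7h15m = 02:00 Umos Standard Time standard time.
The standard-time date in Umos Standard Time, November 23, 2019, lies within the daylight-saving period (10 March – 24 November), so Umos Standard Time is on daylight time, UTC−06:15.
09:15 UTC − 6h15m = 03:00 Umos Standard Time.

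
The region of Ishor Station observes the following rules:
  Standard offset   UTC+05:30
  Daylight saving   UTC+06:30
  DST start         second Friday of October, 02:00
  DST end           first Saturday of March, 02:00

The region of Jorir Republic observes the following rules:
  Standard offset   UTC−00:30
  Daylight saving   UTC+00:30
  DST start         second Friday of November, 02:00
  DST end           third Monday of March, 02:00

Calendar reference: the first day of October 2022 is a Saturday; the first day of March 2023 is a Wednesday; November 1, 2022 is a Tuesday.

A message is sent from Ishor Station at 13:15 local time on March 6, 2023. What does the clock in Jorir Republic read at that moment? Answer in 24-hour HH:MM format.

08:15

1 October 2022 is a Saturday, so the first Friday is October 7 and the second is October 14.
1 March 2023 is a Wednesday, so the first Saturday is March 4.
Daylight saving runs 14 October 2022 – 4 March 2023; March 6, 2023 is outside that window, so Ishor Station is on standard time at UTC+05:30.
13:15 Ishor Station − 5h30m = 07:45 UTC.
1 November 2022 is a Tuesday, so the first Friday is November 4 and the second is November 11.
1 March 2023 is a Wednesday, so the first Monday is March 6 and the third is March 20.
At the standard offset (UTC−00:30), 07:45 UTC − 0h30m = 07:15 Jorir Republic standard time.
The standard-time date in Jorir Republic, March 6, 2023, lies within the daylight-saving period (11 November 2022 – 20 March 2023), so Jorir Republic is on daylight time, UTC+00:30.
07:45 UTC + 0h30m = 08:15 Jorir Republic.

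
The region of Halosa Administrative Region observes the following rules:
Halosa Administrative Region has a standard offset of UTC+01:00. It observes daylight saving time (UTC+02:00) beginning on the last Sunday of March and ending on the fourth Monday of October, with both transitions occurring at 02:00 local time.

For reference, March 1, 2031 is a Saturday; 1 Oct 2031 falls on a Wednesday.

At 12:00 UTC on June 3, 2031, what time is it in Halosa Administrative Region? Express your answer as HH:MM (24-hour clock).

1 March 2031 is a Saturday, so Sundays fall on 2, 9, 16, 23, 30; the last is March 30.
1 October 2031 is a Wednesday, so the first Monday is October 6 and the fourth is October 27.
At the standard offset (UTC+01:00), 12:00 UTC + 1h = 13:00 Halosa Administrative Region standard time.
The standard-time date in Halosa Administrative Region, June 3, 2031, lies within the daylight-saving period (30 March – 27 October), so Halosa Administrative Region is on daylight time, UTC+02:00.
12:00 UTC + 2h = 14:00 local.

14:00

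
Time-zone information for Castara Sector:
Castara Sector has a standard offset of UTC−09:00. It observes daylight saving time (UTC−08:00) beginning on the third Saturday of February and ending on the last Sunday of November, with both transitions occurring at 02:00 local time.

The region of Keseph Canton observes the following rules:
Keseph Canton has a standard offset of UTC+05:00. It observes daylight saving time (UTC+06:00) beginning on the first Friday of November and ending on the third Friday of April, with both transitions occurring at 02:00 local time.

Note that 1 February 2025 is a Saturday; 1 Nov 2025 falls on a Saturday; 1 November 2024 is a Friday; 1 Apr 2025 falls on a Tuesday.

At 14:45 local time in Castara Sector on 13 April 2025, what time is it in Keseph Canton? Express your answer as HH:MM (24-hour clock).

04:45

1 February 2025 is a Saturday, so the first Saturday is February 1 and the third is February 15.
1 November 2025 is a Saturday, so Sundays fall on 2, 9, 16, 23, 30; the last is November 30.
13 April 2025 lies within the daylight-saving period (15 February – 30 November), so Castara Sector is on daylight time, UTC−08:00.
14:45 Castara Sector + 8h = 22:45 UTC.
1 November 2024 is a Friday, so the first Friday is November 1.
1 April 2025 is a Tuesday, so the first Friday is April 4 and the third is April 18.
At the standard offset (UTC+05:00), 22:45 UTC + 5h = 03:45 Keseph Canton standard time (rolling into the next day, 14 April 2025).
The standard-time date in Keseph Canton, 14 April 2025, falls between 1 November 2024 and 18 April 2025, so daylight saving is in effect and Keseph Canton is at UTC+06:00.
22:45 UTC + 6h = 04:45 Keseph Canton (rolling into the next day, 14 April 2025).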